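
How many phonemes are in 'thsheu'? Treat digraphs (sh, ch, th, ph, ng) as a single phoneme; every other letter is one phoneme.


Parsing 'thsheu' greedily, digraphs first:
  'th' -> digraph (1 consonant phoneme) (phonemes so far: 1)
  'sh' -> digraph (1 consonant phoneme) (phonemes so far: 2)
  'e' -> vowel phoneme (phonemes so far: 3)
  'u' -> vowel phoneme (phonemes so far: 4)
Total phonemes: 4

4


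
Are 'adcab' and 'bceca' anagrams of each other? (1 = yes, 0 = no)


Sort characters of 'adcab': 'aabcd'
Sort characters of 'bceca': 'abcce'
Sorted forms differ -> they are NOT anagrams
Result: 0

0


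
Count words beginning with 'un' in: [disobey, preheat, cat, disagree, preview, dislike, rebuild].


Checking each word for prefix 'un':
  'disobey' -> no (count: 0)
  'preheat' -> no (count: 0)
  'cat' -> no (count: 0)
  'disagree' -> no (count: 0)
  'preview' -> no (count: 0)
  'dislike' -> no (count: 0)
  'rebuild' -> no (count: 0)
Total with prefix 'un': 0

0


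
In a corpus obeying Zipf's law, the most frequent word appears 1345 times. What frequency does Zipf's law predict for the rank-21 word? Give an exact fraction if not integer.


Zipf's law: freq(rank) = f1 / rank
f1 = 1345, rank = 21
freq = 1345 / 21
GCD(1345, 21) = 1
Simplified: 1345/21

1345/21


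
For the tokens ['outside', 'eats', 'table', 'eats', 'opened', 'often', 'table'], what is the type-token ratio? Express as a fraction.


Tokens: 7
Unique types: ('eats', 'often', 'opened', 'outside', 'table') = 5
TTR = 5/7
Already in lowest terms.

5/7


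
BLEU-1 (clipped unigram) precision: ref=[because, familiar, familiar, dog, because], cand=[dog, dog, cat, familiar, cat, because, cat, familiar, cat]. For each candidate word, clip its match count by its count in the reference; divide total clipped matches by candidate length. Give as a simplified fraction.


Reference word counts: {'because': 2, 'dog': 1, 'familiar': 2}
Checking each candidate word (with clipping):
  'dog' -> in reference (ref count 1, used 1/1) -> match (matches: 1)
  'dog' -> ref count 1 already used up (1/1) -> clipped, no match (matches: 1)
  'cat' -> not in reference -> no match (matches: 1)
  'familiar' -> in reference (ref count 2, used 1/2) -> match (matches: 2)
  'cat' -> not in reference -> no match (matches: 2)
  'because' -> in reference (ref count 2, used 1/2) -> match (matches: 3)
  'cat' -> not in reference -> no match (matches: 3)
  'familiar' -> in reference (ref count 2, used 2/2) -> match (matches: 4)
  'cat' -> not in reference -> no match (matches: 4)
Clipped matches: 4, Candidate length: 9
Precision = 4/9

4/9


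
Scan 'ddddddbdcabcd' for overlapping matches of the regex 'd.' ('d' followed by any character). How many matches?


Pattern: d. means 'd' followed by any character.
Scanning 'ddddddbdcabcd' position-by-position:
  Pos 0: window 'dd' -> MATCH
  Pos 1: window 'dd' -> MATCH
  Pos 2: window 'dd' -> MATCH
  Pos 3: window 'dd' -> MATCH
  Pos 4: window 'dd' -> MATCH
  Pos 5: window 'db' -> MATCH
  Pos 6: window 'bd' -> no
  Pos 7: window 'dc' -> MATCH
  Pos 8: window 'ca' -> no
  Pos 9: window 'ab' -> no
  Pos 10: window 'bc' -> no
  Pos 11: window 'cd' -> no
  Pos 12: window 'd' -> no
Total matches: 7

7


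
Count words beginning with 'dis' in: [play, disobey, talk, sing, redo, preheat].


Checking each word for prefix 'dis':
  'play' -> no (count: 0)
  'disobey' -> YES, starts with 'dis' (count: 1)
  'talk' -> no (count: 1)
  'sing' -> no (count: 1)
  'redo' -> no (count: 1)
  'preheat' -> no (count: 1)
Total with prefix 'dis': 1

1


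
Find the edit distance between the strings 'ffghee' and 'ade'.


Building DP table for s1='ffghee' (len 6) and s2='ade' (len 3):
       a  d  e
    0  1  2  3
  f 1  1  2  3
  f 2  2  2  3
  g 3  3  3  3
  h 4  4  4  4
  e 5  5  5  4
  e 6  6  6  5
Edit distance = dp[6][3] = 5

5


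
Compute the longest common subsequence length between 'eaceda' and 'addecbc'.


DP table for LCS of 'eaceda' and 'addecbc':
       a  d  d  e  c  b  c
    0  0  0  0  0  0  0  0
  e 0  0  0  0  1  1  1  1
  a 0  1  1  1  1  1  1  1
  c 0  1  1  1  1  2  2  2
  e 0  1  1  1  2  2  2  2
  d 0  1  2  2  2  2  2  2
  a 0  1  2  2  2  2  2  2
LCS: 'ec'
LCS length = 2

2


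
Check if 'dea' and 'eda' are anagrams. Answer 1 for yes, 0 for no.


Sort characters of 'dea': 'ade'
Sort characters of 'eda': 'ade'
Sorted forms match -> they ARE anagrams
Result: 1

1


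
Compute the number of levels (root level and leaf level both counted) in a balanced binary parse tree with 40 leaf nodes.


In a balanced binary tree with n leaves the deepest leaf is ceil(log2(n)) edges below the root,
so counting node levels inclusive of root and leaves gives ceil(log2(n)) + 1 levels.
log2(40) = 5.3219
ceil(5.3219) = 6
levels = 6 + 1 = 7

7


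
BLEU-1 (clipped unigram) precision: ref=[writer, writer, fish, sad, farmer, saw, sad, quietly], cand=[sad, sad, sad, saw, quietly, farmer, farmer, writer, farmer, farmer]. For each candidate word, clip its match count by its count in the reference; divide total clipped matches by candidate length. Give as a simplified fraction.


Reference word counts: {'farmer': 1, 'fish': 1, 'quietly': 1, 'sad': 2, 'saw': 1, 'writer': 2}
Checking each candidate word (with clipping):
  'sad' -> in reference (ref count 2, used 1/2) -> match (matches: 1)
  'sad' -> in reference (ref count 2, used 2/2) -> match (matches: 2)
  'sad' -> ref count 2 already used up (2/2) -> clipped, no match (matches: 2)
  'saw' -> in reference (ref count 1, used 1/1) -> match (matches: 3)
  'quietly' -> in reference (ref count 1, used 1/1) -> match (matches: 4)
  'farmer' -> in reference (ref count 1, used 1/1) -> match (matches: 5)
  'farmer' -> ref count 1 already used up (1/1) -> clipped, no match (matches: 5)
  'writer' -> in reference (ref count 2, used 1/2) -> match (matches: 6)
  'farmer' -> ref count 1 already used up (1/1) -> clipped, no match (matches: 6)
  'farmer' -> ref count 1 already used up (1/1) -> clipped, no match (matches: 6)
Clipped matches: 6, Candidate length: 10
Precision = 6/10 = 3/5

3/5


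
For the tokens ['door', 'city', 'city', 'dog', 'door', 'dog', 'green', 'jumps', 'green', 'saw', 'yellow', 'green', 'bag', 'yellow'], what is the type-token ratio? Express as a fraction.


Tokens: 14
Unique types: ('bag', 'city', 'dog', 'door', 'green', 'jumps', 'saw', 'yellow') = 8
TTR = 8/14
Simplify: divide both by 2 -> 4/7
TTR = 4/7

4/7


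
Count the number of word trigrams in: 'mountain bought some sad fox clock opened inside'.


Word trigrams from [8] words:
  Trigram 1: (mountain bought some)
  Trigram 2: (bought some sad)
  Trigram 3: (some sad fox)
  Trigram 4: (sad fox clock)
  Trigram 5: (fox clock opened)
  Trigram 6: (clock opened inside)
Total word trigrams: 8 - 2 = 6

6


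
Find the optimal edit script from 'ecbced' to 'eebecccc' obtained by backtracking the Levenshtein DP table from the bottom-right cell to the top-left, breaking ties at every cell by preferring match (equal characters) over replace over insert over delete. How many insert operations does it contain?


Edit distance = 5. Backtracking from cell (6, 8) with preference match > replace > insert > delete,
then listing the resulting alignment 'ecbced' -> 'eebecccc' left to right:
  Step 1: keep 'e'
  Step 2: replace c->e
  Step 3: keep 'b'
  Step 4: insert 'e' [insertion #1]
  Step 5: insert 'c' [insertion #2]
  Step 6: keep 'c'
  Step 7: replace e->c
  Step 8: replace d->c
Total insertions: 2

2


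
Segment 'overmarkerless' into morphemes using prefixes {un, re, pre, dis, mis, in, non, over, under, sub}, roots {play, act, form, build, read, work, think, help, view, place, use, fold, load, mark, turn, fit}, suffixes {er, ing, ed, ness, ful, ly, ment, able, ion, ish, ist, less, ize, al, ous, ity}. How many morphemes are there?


Segmenting 'overmarkerless' against the inventory:
  'over' -> prefix (morpheme 1)
  'mark' -> root (morpheme 2)
  'er' -> suffix (morpheme 3)
  'less' -> suffix (morpheme 4)
Total morphemes: 4

4


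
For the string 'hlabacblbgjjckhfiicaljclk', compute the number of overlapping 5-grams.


String 'hlabacblbgjjckhfiicaljclk' has length L = 25.
Number of overlapping n-grams = L - n + 1
Substituting: 25 - 5 + 1 = 21

21


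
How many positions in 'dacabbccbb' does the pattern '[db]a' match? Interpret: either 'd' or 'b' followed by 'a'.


Pattern: [db]a means either 'd' or 'b' followed by 'a'.
Scanning 'dacabbccbb' position-by-position:
  Pos 0: window 'da' -> MATCH
  Pos 1: window 'ac' -> no
  Pos 2: window 'ca' -> no
  Pos 3: window 'ab' -> no
  Pos 4: window 'bb' -> no
  Pos 5: window 'bc' -> no
  Pos 6: window 'cc' -> no
  Pos 7: window 'cb' -> no
  Pos 8: window 'bb' -> no
  Pos 9: window 'b' -> no
Total matches: 1

1


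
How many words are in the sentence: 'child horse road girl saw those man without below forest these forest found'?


Counting words by splitting on spaces:
  Word 1: 'child'
  Word 2: 'horse'
  Word 3: 'road'
  Word 4: 'girl'
  Word 5: 'saw'
  Word 6: 'those'
  Word 7: 'man'
  Word 8: 'without'
  Word 9: 'below'
  Word 10: 'forest'
  Word 11: 'these'
  Word 12: 'forest'
  Word 13: 'found'
Total words: 13

13


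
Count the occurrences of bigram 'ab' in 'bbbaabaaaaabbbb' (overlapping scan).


Scanning 'bbbaabaaaaabbbb' for bigram 'ab':
  Position 0: 'bb' -> no
  Position 1: 'bb' -> no
  Position 2: 'ba' -> no
  Position 3: 'aa' -> no
  Position 4: 'ab' -> MATCH
  Position 5: 'ba' -> no
  Position 6: 'aa' -> no
  Position 7: 'aa' -> no
  Position 8: 'aa' -> no
  Position 9: 'aa' -> no
  Position 10: 'ab' -> MATCH
  Position 11: 'bb' -> no
  Position 12: 'bb' -> no
  Position 13: 'bb' -> no
Total matches: 2

2


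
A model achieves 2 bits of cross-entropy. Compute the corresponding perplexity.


Perplexity formula: PP = 2^H
H = 2
PP = 2^2
Steps: 2^1 = 2, 2^2 = 4
PP = 4

4


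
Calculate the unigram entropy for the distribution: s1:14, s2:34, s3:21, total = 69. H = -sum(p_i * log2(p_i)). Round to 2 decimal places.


Computing entropy H = -sum(p_i * log2(p_i)):
  s1: p = 14/69 = 0.2029, -p*log2(p) = 0.4669
  s2: p = 34/69 = 0.4928, -p*log2(p) = 0.5031
  s3: p = 21/69 = 0.3043, -p*log2(p) = 0.5223
H = sum of terms = 1.4923
Rounded to 2 decimals: 1.49

1.49


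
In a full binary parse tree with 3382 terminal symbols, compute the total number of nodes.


Leaf nodes (terminals): 3382
Internal nodes = n - 1 = 3382 - 1 = 3381
Total = leaves + internal = 3382 + 3381 = 6763

6763


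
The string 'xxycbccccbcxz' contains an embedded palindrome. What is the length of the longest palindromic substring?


Scanning 'xxycbccccbcxz' for palindromic substrings.
Substring at positions 3-10: 'cbccccbc'.
Check: reverse('cbccccbc') = 'cbccccbc' -> palindrome confirmed.
Neighbouring characters ('y' / 'x') break symmetry, so it cannot extend further.
No longer palindromic substring exists; longest length = 8

8


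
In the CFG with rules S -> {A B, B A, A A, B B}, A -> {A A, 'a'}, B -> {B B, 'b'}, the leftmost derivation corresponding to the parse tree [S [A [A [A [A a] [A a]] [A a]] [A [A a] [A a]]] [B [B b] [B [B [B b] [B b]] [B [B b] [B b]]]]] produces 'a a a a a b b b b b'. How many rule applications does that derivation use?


Every bracketed nonterminal node [X ...] in the tree is produced by exactly one rule application.
Reading the tree off as a leftmost derivation:
  Step 1: S  =>  A B   (applied S -> A B)
  Step 2: A B  =>  A A B   (applied A -> A A)
  Step 3: A A B  =>  A A A B   (applied A -> A A)
  Step 4: A A A B  =>  A A A A B   (applied A -> A A)
  Step 5: A A A A B  =>  a A A A B   (applied A -> a)
  Step 6: a A A A B  =>  a a A A B   (applied A -> a)
  Step 7: a a A A B  =>  a a a A B   (applied A -> a)
  Step 8: a a a A B  =>  a a a A A B   (applied A -> A A)
  Step 9: a a a A A B  =>  a a a a A B   (applied A -> a)
  Step 10: a a a a A B  =>  a a a a a B   (applied A -> a)
  Step 11: a a a a a B  =>  a a a a a B B   (applied B -> B B)
  Step 12: a a a a a B B  =>  a a a a a b B   (applied B -> b)
  Step 13: a a a a a b B  =>  a a a a a b B B   (applied B -> B B)
  Step 14: a a a a a b B B  =>  a a a a a b B B B   (applied B -> B B)
  Step 15: a a a a a b B B B  =>  a a a a a b b B B   (applied B -> b)
  Step 16: a a a a a b b B B  =>  a a a a a b b b B   (applied B -> b)
  Step 17: a a a a a b b b B  =>  a a a a a b b b B B   (applied B -> B B)
  Step 18: a a a a a b b b B B  =>  a a a a a b b b b B   (applied B -> b)
  Step 19: a a a a a b b b b B  =>  a a a a a b b b b b   (applied B -> b)
Final yield: a a a a a b b b b b
Total rewrite steps: 19

19


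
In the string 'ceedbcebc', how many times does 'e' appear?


Scanning 'ceedbcebc' for 'e':
  Position 1: 'e' -> MATCH (count: 1)
  Position 2: 'e' -> MATCH (count: 2)
  Position 6: 'e' -> MATCH (count: 3)
Total occurrences of 'e': 3

3


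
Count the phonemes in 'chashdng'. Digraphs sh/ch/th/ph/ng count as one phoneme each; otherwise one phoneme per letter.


Parsing 'chashdng' greedily, digraphs first:
  'ch' -> digraph (1 consonant phoneme) (phonemes so far: 1)
  'a' -> vowel phoneme (phonemes so far: 2)
  'sh' -> digraph (1 consonant phoneme) (phonemes so far: 3)
  'd' -> consonant phoneme (phonemes so far: 4)
  'ng' -> digraph (1 consonant phoneme) (phonemes so far: 5)
Total phonemes: 5

5


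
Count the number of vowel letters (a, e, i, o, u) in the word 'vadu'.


Scanning each character of 'vadu':
  Position 1: 'v' -> consonant (running count: 0)
  Position 2: 'a' -> vowel (running count: 1)
  Position 3: 'd' -> consonant (running count: 1)
  Position 4: 'u' -> vowel (running count: 2)
Total vowels: 2

2


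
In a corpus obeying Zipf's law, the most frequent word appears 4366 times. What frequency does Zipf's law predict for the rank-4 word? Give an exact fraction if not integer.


Zipf's law: freq(rank) = f1 / rank
f1 = 4366, rank = 4
freq = 4366 / 4
GCD(4366, 4) = 2
Simplified: 2183/2

2183/2


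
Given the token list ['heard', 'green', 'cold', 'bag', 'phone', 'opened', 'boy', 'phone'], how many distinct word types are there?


Listing all tokens and tracking unique types:
  Token 1: 'heard' -> NEW (unique so far: 1)
  Token 2: 'green' -> NEW (unique so far: 2)
  Token 3: 'cold' -> NEW (unique so far: 3)
  Token 4: 'bag' -> NEW (unique so far: 4)
  Token 5: 'phone' -> NEW (unique so far: 5)
  Token 6: 'opened' -> NEW (unique so far: 6)
  Token 7: 'boy' -> NEW (unique so far: 7)
  Token 8: 'phone' -> duplicate (unique so far: 7)
Unique types: ('bag', 'boy', 'cold', 'green', 'heard', 'opened', 'phone')
Vocabulary size: 7

7


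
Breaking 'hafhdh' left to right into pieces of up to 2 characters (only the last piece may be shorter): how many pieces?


'hafhdh' has 6 characters.
Chunking with max size 2:
  Chunk 1: 'ha' (positions 0-1)
  Chunk 2: 'fh' (positions 2-3)
  Chunk 3: 'dh' (positions 4-5)
Total chunks: ceil(6 / 2) = 3

3


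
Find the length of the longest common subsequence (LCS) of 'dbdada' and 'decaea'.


DP table for LCS of 'dbdada' and 'decaea':
       d  e  c  a  e  a
    0  0  0  0  0  0  0
  d 0  1  1  1  1  1  1
  b 0  1  1  1  1  1  1
  d 0  1  1  1  1  1  1
  a 0  1  1  1  2  2  2
  d 0  1  1  1  2  2  2
  a 0  1  1  1  2  2  3
LCS: 'daa'
LCS length = 3

3


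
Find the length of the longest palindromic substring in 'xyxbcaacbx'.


Scanning 'xyxbcaacbx' for palindromic substrings.
Substring at positions 2-9: 'xbcaacbx'.
Check: reverse('xbcaacbx') = 'xbcaacbx' -> palindrome confirmed.
Neighbouring characters ('y' / '-') break symmetry, so it cannot extend further.
No longer palindromic substring exists; longest length = 8

8


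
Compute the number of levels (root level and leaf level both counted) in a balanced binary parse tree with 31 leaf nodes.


In a balanced binary tree with n leaves the deepest leaf is ceil(log2(n)) edges below the root,
so counting node levels inclusive of root and leaves gives ceil(log2(n)) + 1 levels.
log2(31) = 4.9542
ceil(4.9542) = 5
levels = 5 + 1 = 6

6


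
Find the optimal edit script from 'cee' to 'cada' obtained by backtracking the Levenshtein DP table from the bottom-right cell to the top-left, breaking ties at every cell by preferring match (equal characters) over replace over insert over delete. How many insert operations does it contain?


Edit distance = 3. Backtracking from cell (3, 4) with preference match > replace > insert > delete,
then listing the resulting alignment 'cee' -> 'cada' left to right:
  Step 1: keep 'c'
  Step 2: insert 'a' [insertion #1]
  Step 3: replace e->d
  Step 4: replace e->a
Total insertions: 1

1


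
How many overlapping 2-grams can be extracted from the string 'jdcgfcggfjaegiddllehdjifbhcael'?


String 'jdcgfcggfjaegiddllehdjifbhcael' has length L = 30.
Number of overlapping n-grams = L - n + 1
Substituting: 30 - 2 + 1 = 29

29


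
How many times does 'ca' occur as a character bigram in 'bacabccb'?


Scanning 'bacabccb' for bigram 'ca':
  Position 0: 'ba' -> no
  Position 1: 'ac' -> no
  Position 2: 'ca' -> MATCH
  Position 3: 'ab' -> no
  Position 4: 'bc' -> no
  Position 5: 'cc' -> no
  Position 6: 'cb' -> no
Total matches: 1

1


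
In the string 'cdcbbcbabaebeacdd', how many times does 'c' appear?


Scanning 'cdcbbcbabaebeacdd' for 'c':
  Position 0: 'c' -> MATCH (count: 1)
  Position 2: 'c' -> MATCH (count: 2)
  Position 5: 'c' -> MATCH (count: 3)
  Position 14: 'c' -> MATCH (count: 4)
Total occurrences of 'c': 4

4


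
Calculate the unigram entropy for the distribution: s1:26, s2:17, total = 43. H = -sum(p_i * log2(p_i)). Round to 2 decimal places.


Computing entropy H = -sum(p_i * log2(p_i)):
  s1: p = 26/43 = 0.6047, -p*log2(p) = 0.4389
  s2: p = 17/43 = 0.3953, -p*log2(p) = 0.5293
H = sum of terms = 0.9682
Rounded to 2 decimals: 0.97

0.97


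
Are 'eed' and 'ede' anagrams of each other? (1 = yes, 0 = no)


Sort characters of 'eed': 'dee'
Sort characters of 'ede': 'dee'
Sorted forms match -> they ARE anagrams
Result: 1

1


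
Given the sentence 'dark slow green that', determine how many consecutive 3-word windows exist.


Word trigrams from [4] words:
  Trigram 1: (dark slow green)
  Trigram 2: (slow green that)
Total word trigrams: 4 - 2 = 2

2


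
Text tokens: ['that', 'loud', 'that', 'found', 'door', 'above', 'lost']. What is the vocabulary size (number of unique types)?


Listing all tokens and tracking unique types:
  Token 1: 'that' -> NEW (unique so far: 1)
  Token 2: 'loud' -> NEW (unique so far: 2)
  Token 3: 'that' -> duplicate (unique so far: 2)
  Token 4: 'found' -> NEW (unique so far: 3)
  Token 5: 'door' -> NEW (unique so far: 4)
  Token 6: 'above' -> NEW (unique so far: 5)
  Token 7: 'lost' -> NEW (unique so far: 6)
Unique types: ('above', 'door', 'found', 'lost', 'loud', 'that')
Vocabulary size: 6

6


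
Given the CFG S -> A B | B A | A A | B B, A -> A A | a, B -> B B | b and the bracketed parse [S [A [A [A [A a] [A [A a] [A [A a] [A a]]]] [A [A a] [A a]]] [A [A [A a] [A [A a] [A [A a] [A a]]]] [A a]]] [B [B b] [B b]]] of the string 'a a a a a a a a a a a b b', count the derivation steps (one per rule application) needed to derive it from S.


Every bracketed nonterminal node [X ...] in the tree is produced by exactly one rule application.
Reading the tree off as a leftmost derivation:
  Step 1: S  =>  A B   (applied S -> A B)
  Step 2: A B  =>  A A B   (applied A -> A A)
  Step 3: A A B  =>  A A A B   (applied A -> A A)
  Step 4: A A A B  =>  A A A A B   (applied A -> A A)
  Step 5: A A A A B  =>  a A A A B   (applied A -> a)
  Step 6: a A A A B  =>  a A A A A B   (applied A -> A A)
  Step 7: a A A A A B  =>  a a A A A B   (applied A -> a)
  Step 8: a a A A A B  =>  a a A A A A B   (applied A -> A A)
  Step 9: a a A A A A B  =>  a a a A A A B   (applied A -> a)
  Step 10: a a a A A A B  =>  a a a a A A B   (applied A -> a)
  Step 11: a a a a A A B  =>  a a a a A A A B   (applied A -> A A)
  Step 12: a a a a A A A B  =>  a a a a a A A B   (applied A -> a)
  Step 13: a a a a a A A B  =>  a a a a a a A B   (applied A -> a)
  Step 14: a a a a a a A B  =>  a a a a a a A A B   (applied A -> A A)
  Step 15: a a a a a a A A B  =>  a a a a a a A A A B   (applied A -> A A)
  Step 16: a a a a a a A A A B  =>  a a a a a a a A A B   (applied A -> a)
  Step 17: a a a a a a a A A B  =>  a a a a a a a A A A B   (applied A -> A A)
  Step 18: a a a a a a a A A A B  =>  a a a a a a a a A A B   (applied A -> a)
  Step 19: a a a a a a a a A A B  =>  a a a a a a a a A A A B   (applied A -> A A)
  Step 20: a a a a a a a a A A A B  =>  a a a a a a a a a A A B   (applied A -> a)
  Step 21: a a a a a a a a a A A B  =>  a a a a a a a a a a A B   (applied A -> a)
  Step 22: a a a a a a a a a a A B  =>  a a a a a a a a a a a B   (applied A -> a)
  Step 23: a a a a a a a a a a a B  =>  a a a a a a a a a a a B B   (applied B -> B B)
  Step 24: a a a a a a a a a a a B B  =>  a a a a a a a a a a a b B   (applied B -> b)
  Step 25: a a a a a a a a a a a b B  =>  a a a a a a a a a a a b b   (applied B -> b)
Final yield: a a a a a a a a a a a b b
Total rewrite steps: 25

25


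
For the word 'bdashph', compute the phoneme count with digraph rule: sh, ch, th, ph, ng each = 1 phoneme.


Parsing 'bdashph' greedily, digraphs first:
  'b' -> consonant phoneme (phonemes so far: 1)
  'd' -> consonant phoneme (phonemes so far: 2)
  'a' -> vowel phoneme (phonemes so far: 3)
  'sh' -> digraph (1 consonant phoneme) (phonemes so far: 4)
  'ph' -> digraph (1 consonant phoneme) (phonemes so far: 5)
Total phonemes: 5

5


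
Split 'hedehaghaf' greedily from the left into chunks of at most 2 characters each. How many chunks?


'hedehaghaf' has 10 characters.
Chunking with max size 2:
  Chunk 1: 'he' (positions 0-1)
  Chunk 2: 'de' (positions 2-3)
  Chunk 3: 'ha' (positions 4-5)
  Chunk 4: 'gh' (positions 6-7)
  Chunk 5: 'af' (positions 8-9)
Total chunks: ceil(10 / 2) = 5

5


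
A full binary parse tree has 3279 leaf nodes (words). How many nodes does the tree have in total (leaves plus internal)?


Leaf nodes (terminals): 3279
Internal nodes = n - 1 = 3279 - 1 = 3278
Total = leaves + internal = 3279 + 3278 = 6557

6557


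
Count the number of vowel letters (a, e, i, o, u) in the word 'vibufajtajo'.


Scanning each character of 'vibufajtajo':
  Position 1: 'v' -> consonant (running count: 0)
  Position 2: 'i' -> vowel (running count: 1)
  Position 3: 'b' -> consonant (running count: 1)
  Position 4: 'u' -> vowel (running count: 2)
  Position 5: 'f' -> consonant (running count: 2)
  Position 6: 'a' -> vowel (running count: 3)
  Position 7: 'j' -> consonant (running count: 3)
  Position 8: 't' -> consonant (running count: 3)
  Position 9: 'a' -> vowel (running count: 4)
  Position 10: 'j' -> consonant (running count: 4)
  Position 11: 'o' -> vowel (running count: 5)
Total vowels: 5

5


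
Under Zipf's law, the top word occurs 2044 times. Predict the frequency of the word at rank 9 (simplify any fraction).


Zipf's law: freq(rank) = f1 / rank
f1 = 2044, rank = 9
freq = 2044 / 9
GCD(2044, 9) = 1
Simplified: 2044/9

2044/9


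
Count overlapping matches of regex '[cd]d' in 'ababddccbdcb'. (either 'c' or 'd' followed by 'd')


Pattern: [cd]d means either 'c' or 'd' followed by 'd'.
Scanning 'ababddccbdcb' position-by-position:
  Pos 0: window 'ab' -> no
  Pos 1: window 'ba' -> no
  Pos 2: window 'ab' -> no
  Pos 3: window 'bd' -> no
  Pos 4: window 'dd' -> MATCH
  Pos 5: window 'dc' -> no
  Pos 6: window 'cc' -> no
  Pos 7: window 'cb' -> no
  Pos 8: window 'bd' -> no
  Pos 9: window 'dc' -> no
  Pos 10: window 'cb' -> no
  Pos 11: window 'b' -> no
Total matches: 1

1


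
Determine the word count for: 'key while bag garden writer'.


Counting words by splitting on spaces:
  Word 1: 'key'
  Word 2: 'while'
  Word 3: 'bag'
  Word 4: 'garden'
  Word 5: 'writer'
Total words: 5

5


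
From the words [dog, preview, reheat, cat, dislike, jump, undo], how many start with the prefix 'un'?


Checking each word for prefix 'un':
  'dog' -> no (count: 0)
  'preview' -> no (count: 0)
  'reheat' -> no (count: 0)
  'cat' -> no (count: 0)
  'dislike' -> no (count: 0)
  'jump' -> no (count: 0)
  'undo' -> YES, starts with 'un' (count: 1)
Total with prefix 'un': 1

1


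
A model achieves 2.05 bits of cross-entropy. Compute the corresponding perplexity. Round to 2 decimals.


Perplexity formula: PP = 2^H
H = 2.05
PP = 2^2.05
Decompose: 2^2.05 = 2^2 * 2^0.05
2^2 = 4, 2^0.05 ~ 1.0352649
PP ~ 4 * 1.0352649 = 4.1410596
Rounded to 2 decimals: 4.14

4.14


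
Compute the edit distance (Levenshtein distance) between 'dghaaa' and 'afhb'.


Building DP table for s1='dghaaa' (len 6) and s2='afhb' (len 4):
       a  f  h  b
    0  1  2  3  4
  d 1  1  2  3  4
  g 2  2  2  3  4
  h 3  3  3  2  3
  a 4  3  4  3  3
  a 5  4  4  4  4
  a 6  5  5  5  5
Edit distance = dp[6][4] = 5

5


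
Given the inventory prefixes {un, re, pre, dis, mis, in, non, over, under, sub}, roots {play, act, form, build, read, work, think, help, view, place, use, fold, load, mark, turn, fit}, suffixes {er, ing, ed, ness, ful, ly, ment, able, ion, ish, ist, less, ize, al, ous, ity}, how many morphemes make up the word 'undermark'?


Segmenting 'undermark' against the inventory:
  'under' -> prefix (morpheme 1)
  'mark' -> root (morpheme 2)
Total morphemes: 2

2


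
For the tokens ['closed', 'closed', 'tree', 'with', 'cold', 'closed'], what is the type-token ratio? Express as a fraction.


Tokens: 6
Unique types: ('closed', 'cold', 'tree', 'with') = 4
TTR = 4/6
Simplify: divide both by 2 -> 2/3
TTR = 2/3

2/3


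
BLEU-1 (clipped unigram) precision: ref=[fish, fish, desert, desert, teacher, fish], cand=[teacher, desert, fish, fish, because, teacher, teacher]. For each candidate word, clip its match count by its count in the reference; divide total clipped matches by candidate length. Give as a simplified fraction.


Reference word counts: {'desert': 2, 'fish': 3, 'teacher': 1}
Checking each candidate word (with clipping):
  'teacher' -> in reference (ref count 1, used 1/1) -> match (matches: 1)
  'desert' -> in reference (ref count 2, used 1/2) -> match (matches: 2)
  'fish' -> in reference (ref count 3, used 1/3) -> match (matches: 3)
  'fish' -> in reference (ref count 3, used 2/3) -> match (matches: 4)
  'because' -> not in reference -> no match (matches: 4)
  'teacher' -> ref count 1 already used up (1/1) -> clipped, no match (matches: 4)
  'teacher' -> ref count 1 already used up (1/1) -> clipped, no match (matches: 4)
Clipped matches: 4, Candidate length: 7
Precision = 4/7

4/7


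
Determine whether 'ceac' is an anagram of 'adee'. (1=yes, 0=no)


Sort characters of 'ceac': 'acce'
Sort characters of 'adee': 'adee'
Sorted forms differ -> they are NOT anagrams
Result: 0

0


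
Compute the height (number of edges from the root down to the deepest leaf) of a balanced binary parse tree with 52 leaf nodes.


In a balanced binary tree with n leaves the deepest leaf is ceil(log2(n)) edges below the root.
log2(52) = 5.7004
ceil(5.7004) = 6
height (edges) = 6

6


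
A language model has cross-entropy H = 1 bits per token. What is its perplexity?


Perplexity formula: PP = 2^H
H = 1
PP = 2^1
Steps: 2^1 = 2
PP = 2

2


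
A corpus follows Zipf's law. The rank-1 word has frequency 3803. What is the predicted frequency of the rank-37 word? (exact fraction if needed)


Zipf's law: freq(rank) = f1 / rank
f1 = 3803, rank = 37
freq = 3803 / 37
GCD(3803, 37) = 1
Simplified: 3803/37

3803/37


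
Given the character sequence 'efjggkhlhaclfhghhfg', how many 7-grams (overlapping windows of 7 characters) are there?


String 'efjggkhlhaclfhghhfg' has length L = 19.
Number of overlapping n-grams = L - n + 1
Substituting: 19 - 7 + 1 = 13

13


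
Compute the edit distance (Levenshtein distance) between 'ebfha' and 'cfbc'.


Building DP table for s1='ebfha' (len 5) and s2='cfbc' (len 4):
       c  f  b  c
    0  1  2  3  4
  e 1  1  2  3  4
  b 2  2  2  2  3
  f 3  3  2  3  3
  h 4  4  3  3  4
  a 5  5  4  4  4
Edit distance = dp[5][4] = 4

4


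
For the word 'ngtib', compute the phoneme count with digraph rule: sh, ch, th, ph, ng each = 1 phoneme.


Parsing 'ngtib' greedily, digraphs first:
  'ng' -> digraph (1 consonant phoneme) (phonemes so far: 1)
  't' -> consonant phoneme (phonemes so far: 2)
  'i' -> vowel phoneme (phonemes so far: 3)
  'b' -> consonant phoneme (phonemes so far: 4)
Total phonemes: 4

4


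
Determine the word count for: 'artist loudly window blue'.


Counting words by splitting on spaces:
  Word 1: 'artist'
  Word 2: 'loudly'
  Word 3: 'window'
  Word 4: 'blue'
Total words: 4

4


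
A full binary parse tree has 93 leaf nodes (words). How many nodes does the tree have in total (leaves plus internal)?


Leaf nodes (terminals): 93
Internal nodes = n - 1 = 93 - 1 = 92
Total = leaves + internal = 93 + 92 = 185

185


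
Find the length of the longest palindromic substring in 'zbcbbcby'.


Scanning 'zbcbbcby' for palindromic substrings.
Substring at positions 1-6: 'bcbbcb'.
Check: reverse('bcbbcb') = 'bcbbcb' -> palindrome confirmed.
Neighbouring characters ('z' / 'y') break symmetry, so it cannot extend further.
No longer palindromic substring exists; longest length = 6

6


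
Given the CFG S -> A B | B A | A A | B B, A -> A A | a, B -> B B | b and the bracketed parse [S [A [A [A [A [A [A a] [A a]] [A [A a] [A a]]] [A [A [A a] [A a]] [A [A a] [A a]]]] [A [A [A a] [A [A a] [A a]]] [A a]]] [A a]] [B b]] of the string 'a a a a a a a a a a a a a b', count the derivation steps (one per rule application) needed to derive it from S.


Every bracketed nonterminal node [X ...] in the tree is produced by exactly one rule application.
Reading the tree off as a leftmost derivation:
  Step 1: S  =>  A B   (applied S -> A B)
  Step 2: A B  =>  A A B   (applied A -> A A)
  Step 3: A A B  =>  A A A B   (applied A -> A A)
  Step 4: A A A B  =>  A A A A B   (applied A -> A A)
  Step 5: A A A A B  =>  A A A A A B   (applied A -> A A)
  Step 6: A A A A A B  =>  A A A A A A B   (applied A -> A A)
  Step 7: A A A A A A B  =>  a A A A A A B   (applied A -> a)
  Step 8: a A A A A A B  =>  a a A A A A B   (applied A -> a)
  Step 9: a a A A A A B  =>  a a A A A A A B   (applied A -> A A)
  Step 10: a a A A A A A B  =>  a a a A A A A B   (applied A -> a)
  Step 11: a a a A A A A B  =>  a a a a A A A B   (applied A -> a)
  Step 12: a a a a A A A B  =>  a a a a A A A A B   (applied A -> A A)
  Step 13: a a a a A A A A B  =>  a a a a A A A A A B   (applied A -> A A)
  Step 14: a a a a A A A A A B  =>  a a a a a A A A A B   (applied A -> a)
  Step 15: a a a a a A A A A B  =>  a a a a a a A A A B   (applied A -> a)
  Step 16: a a a a a a A A A B  =>  a a a a a a A A A A B   (applied A -> A A)
  Step 17: a a a a a a A A A A B  =>  a a a a a a a A A A B   (applied A -> a)
  Step 18: a a a a a a a A A A B  =>  a a a a a a a a A A B   (applied A -> a)
  Step 19: a a a a a a a a A A B  =>  a a a a a a a a A A A B   (applied A -> A A)
  Step 20: a a a a a a a a A A A B  =>  a a a a a a a a A A A A B   (applied A -> A A)
  Step 21: a a a a a a a a A A A A B  =>  a a a a a a a a a A A A B   (applied A -> a)
  Step 22: a a a a a a a a a A A A B  =>  a a a a a a a a a A A A A B   (applied A -> A A)
  Step 23: a a a a a a a a a A A A A B  =>  a a a a a a a a a a A A A B   (applied A -> a)
  Step 24: a a a a a a a a a a A A A B  =>  a a a a a a a a a a a A A B   (applied A -> a)
  Step 25: a a a a a a a a a a a A A B  =>  a a a a a a a a a a a a A B   (applied A -> a)
  Step 26: a a a a a a a a a a a a A B  =>  a a a a a a a a a a a a a B   (applied A -> a)
  Step 27: a a a a a a a a a a a a a B  =>  a a a a a a a a a a a a a b   (applied B -> b)
Final yield: a a a a a a a a a a a a a b
Total rewrite steps: 27

27


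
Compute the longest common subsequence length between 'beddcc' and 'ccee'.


DP table for LCS of 'beddcc' and 'ccee':
       c  c  e  e
    0  0  0  0  0
  b 0  0  0  0  0
  e 0  0  0  1  1
  d 0  0  0  1  1
  d 0  0  0  1  1
  c 0  1  1  1  1
  c 0  1  2  2  2
LCS: 'cc'
LCS length = 2

2


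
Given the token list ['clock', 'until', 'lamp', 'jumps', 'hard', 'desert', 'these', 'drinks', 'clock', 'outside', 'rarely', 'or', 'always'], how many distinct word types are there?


Listing all tokens and tracking unique types:
  Token 1: 'clock' -> NEW (unique so far: 1)
  Token 2: 'until' -> NEW (unique so far: 2)
  Token 3: 'lamp' -> NEW (unique so far: 3)
  Token 4: 'jumps' -> NEW (unique so far: 4)
  Token 5: 'hard' -> NEW (unique so far: 5)
  Token 6: 'desert' -> NEW (unique so far: 6)
  Token 7: 'these' -> NEW (unique so far: 7)
  Token 8: 'drinks' -> NEW (unique so far: 8)
  Token 9: 'clock' -> duplicate (unique so far: 8)
  Token 10: 'outside' -> NEW (unique so far: 9)
  Token 11: 'rarely' -> NEW (unique so far: 10)
  Token 12: 'or' -> NEW (unique so far: 11)
  Token 13: 'always' -> NEW (unique so far: 12)
Unique types: ('always', 'clock', 'desert', 'drinks', 'hard', 'jumps', 'lamp', 'or', 'outside', 'rarely', 'these', 'until')
Vocabulary size: 12

12


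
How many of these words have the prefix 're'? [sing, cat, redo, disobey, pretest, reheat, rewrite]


Checking each word for prefix 're':
  'sing' -> no (count: 0)
  'cat' -> no (count: 0)
  'redo' -> YES, starts with 're' (count: 1)
  'disobey' -> no (count: 1)
  'pretest' -> no (count: 1)
  'reheat' -> YES, starts with 're' (count: 2)
  'rewrite' -> YES, starts with 're' (count: 3)
Total with prefix 're': 3

3


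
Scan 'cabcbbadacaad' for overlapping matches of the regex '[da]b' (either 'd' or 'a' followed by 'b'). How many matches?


Pattern: [da]b means either 'd' or 'a' followed by 'b'.
Scanning 'cabcbbadacaad' position-by-position:
  Pos 0: window 'ca' -> no
  Pos 1: window 'ab' -> MATCH
  Pos 2: window 'bc' -> no
  Pos 3: window 'cb' -> no
  Pos 4: window 'bb' -> no
  Pos 5: window 'ba' -> no
  Pos 6: window 'ad' -> no
  Pos 7: window 'da' -> no
  Pos 8: window 'ac' -> no
  Pos 9: window 'ca' -> no
  Pos 10: window 'aa' -> no
  Pos 11: window 'ad' -> no
  Pos 12: window 'd' -> no
Total matches: 1

1


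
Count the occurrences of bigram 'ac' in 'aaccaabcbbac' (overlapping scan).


Scanning 'aaccaabcbbac' for bigram 'ac':
  Position 0: 'aa' -> no
  Position 1: 'ac' -> MATCH
  Position 2: 'cc' -> no
  Position 3: 'ca' -> no
  Position 4: 'aa' -> no
  Position 5: 'ab' -> no
  Position 6: 'bc' -> no
  Position 7: 'cb' -> no
  Position 8: 'bb' -> no
  Position 9: 'ba' -> no
  Position 10: 'ac' -> MATCH
Total matches: 2

2


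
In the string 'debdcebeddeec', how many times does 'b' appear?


Scanning 'debdcebeddeec' for 'b':
  Position 2: 'b' -> MATCH (count: 1)
  Position 6: 'b' -> MATCH (count: 2)
Total occurrences of 'b': 2

2


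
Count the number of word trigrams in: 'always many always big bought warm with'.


Word trigrams from [7] words:
  Trigram 1: (always many always)
  Trigram 2: (many always big)
  Trigram 3: (always big bought)
  Trigram 4: (big bought warm)
  Trigram 5: (bought warm with)
Total word trigrams: 7 - 2 = 5

5


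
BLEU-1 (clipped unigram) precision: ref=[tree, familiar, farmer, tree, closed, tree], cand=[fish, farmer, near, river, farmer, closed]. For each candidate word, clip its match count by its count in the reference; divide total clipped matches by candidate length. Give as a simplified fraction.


Reference word counts: {'closed': 1, 'familiar': 1, 'farmer': 1, 'tree': 3}
Checking each candidate word (with clipping):
  'fish' -> not in reference -> no match (matches: 0)
  'farmer' -> in reference (ref count 1, used 1/1) -> match (matches: 1)
  'near' -> not in reference -> no match (matches: 1)
  'river' -> not in reference -> no match (matches: 1)
  'farmer' -> ref count 1 already used up (1/1) -> clipped, no match (matches: 1)
  'closed' -> in reference (ref count 1, used 1/1) -> match (matches: 2)
Clipped matches: 2, Candidate length: 6
Precision = 2/6 = 1/3

1/3


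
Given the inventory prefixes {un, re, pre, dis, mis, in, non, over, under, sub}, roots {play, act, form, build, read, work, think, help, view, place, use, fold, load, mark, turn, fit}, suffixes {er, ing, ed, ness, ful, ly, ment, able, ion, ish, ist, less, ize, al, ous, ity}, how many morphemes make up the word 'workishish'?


Segmenting 'workishish' against the inventory:
  'work' -> root (morpheme 1)
  'ish' -> suffix (morpheme 2)
  'ish' -> suffix (morpheme 3)
Total morphemes: 3

3


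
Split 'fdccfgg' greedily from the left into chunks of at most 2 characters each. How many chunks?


'fdccfgg' has 7 characters.
Chunking with max size 2:
  Chunk 1: 'fd' (positions 0-1)
  Chunk 2: 'cc' (positions 2-3)
  Chunk 3: 'fg' (positions 4-5)
  Chunk 4: 'g' (positions 6-6)
Total chunks: ceil(7 / 2) = 4

4


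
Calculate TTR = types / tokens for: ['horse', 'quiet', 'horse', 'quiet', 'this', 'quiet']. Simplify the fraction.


Tokens: 6
Unique types: ('horse', 'quiet', 'this') = 3
TTR = 3/6
Simplify: divide both by 3 -> 1/2
TTR = 1/2

1/2


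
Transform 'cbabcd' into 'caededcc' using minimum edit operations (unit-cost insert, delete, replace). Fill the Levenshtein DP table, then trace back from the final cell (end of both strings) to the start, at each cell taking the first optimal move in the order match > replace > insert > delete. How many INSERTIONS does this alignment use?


Edit distance = 6. Backtracking from cell (6, 8) with preference match > replace > insert > delete,
then listing the resulting alignment 'cbabcd' -> 'caededcc' left to right:
  Step 1: keep 'c'
  Step 2: insert 'a' [insertion #1]
  Step 3: insert 'e' [insertion #2]
  Step 4: replace b->d
  Step 5: replace a->e
  Step 6: replace b->d
  Step 7: keep 'c'
  Step 8: replace d->c
Total insertions: 2

2


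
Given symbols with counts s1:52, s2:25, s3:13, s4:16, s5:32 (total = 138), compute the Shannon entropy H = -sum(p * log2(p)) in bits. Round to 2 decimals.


Computing entropy H = -sum(p_i * log2(p_i)):
  s1: p = 52/138 = 0.3768, -p*log2(p) = 0.5306
  s2: p = 25/138 = 0.1812, -p*log2(p) = 0.4465
  s3: p = 13/138 = 0.0942, -p*log2(p) = 0.3211
  s4: p = 16/138 = 0.1159, -p*log2(p) = 0.3604
  s5: p = 32/138 = 0.2319, -p*log2(p) = 0.4889
H = sum of terms = 2.1475
Rounded to 2 decimals: 2.15

2.15


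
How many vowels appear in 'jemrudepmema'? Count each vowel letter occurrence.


Scanning each character of 'jemrudepmema':
  Position 1: 'j' -> consonant (running count: 0)
  Position 2: 'e' -> vowel (running count: 1)
  Position 3: 'm' -> consonant (running count: 1)
  Position 4: 'r' -> consonant (running count: 1)
  Position 5: 'u' -> vowel (running count: 2)
  Position 6: 'd' -> consonant (running count: 2)
  Position 7: 'e' -> vowel (running count: 3)
  Position 8: 'p' -> consonant (running count: 3)
  Position 9: 'm' -> consonant (running count: 3)
  Position 10: 'e' -> vowel (running count: 4)
  Position 11: 'm' -> consonant (running count: 4)
  Position 12: 'a' -> vowel (running count: 5)
Total vowels: 5

5


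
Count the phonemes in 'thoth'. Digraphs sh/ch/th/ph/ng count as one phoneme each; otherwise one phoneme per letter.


Parsing 'thoth' greedily, digraphs first:
  'th' -> digraph (1 consonant phoneme) (phonemes so far: 1)
  'o' -> vowel phoneme (phonemes so far: 2)
  'th' -> digraph (1 consonant phoneme) (phonemes so far: 3)
Total phonemes: 3

3


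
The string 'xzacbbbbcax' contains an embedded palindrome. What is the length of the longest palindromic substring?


Scanning 'xzacbbbbcax' for palindromic substrings.
Substring at positions 2-9: 'acbbbbca'.
Check: reverse('acbbbbca') = 'acbbbbca' -> palindrome confirmed.
Neighbouring characters ('z' / 'x') break symmetry, so it cannot extend further.
No longer palindromic substring exists; longest length = 8

8


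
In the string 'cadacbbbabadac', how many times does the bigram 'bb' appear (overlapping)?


Scanning 'cadacbbbabadac' for bigram 'bb':
  Position 0: 'ca' -> no
  Position 1: 'ad' -> no
  Position 2: 'da' -> no
  Position 3: 'ac' -> no
  Position 4: 'cb' -> no
  Position 5: 'bb' -> MATCH
  Position 6: 'bb' -> MATCH
  Position 7: 'ba' -> no
  Position 8: 'ab' -> no
  Position 9: 'ba' -> no
  Position 10: 'ad' -> no
  Position 11: 'da' -> no
  Position 12: 'ac' -> no
Total matches: 2

2
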